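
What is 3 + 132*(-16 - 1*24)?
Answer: -5277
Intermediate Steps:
3 + 132*(-16 - 1*24) = 3 + 132*(-16 - 24) = 3 + 132*(-40) = 3 - 5280 = -5277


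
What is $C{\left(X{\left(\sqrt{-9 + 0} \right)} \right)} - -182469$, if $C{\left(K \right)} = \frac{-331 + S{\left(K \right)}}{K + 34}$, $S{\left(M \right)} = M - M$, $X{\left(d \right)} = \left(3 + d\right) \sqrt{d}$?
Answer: $\frac{6203615 + 547407 \sqrt{3} \sqrt{i} \left(1 + i\right)}{34 + 3 \sqrt{3} \sqrt{i} \left(1 + i\right)} \approx 1.8246 \cdot 10^{5} + 2.0102 i$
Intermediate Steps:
$X{\left(d \right)} = \sqrt{d} \left(3 + d\right)$
$S{\left(M \right)} = 0$
$C{\left(K \right)} = - \frac{331}{34 + K}$ ($C{\left(K \right)} = \frac{-331 + 0}{K + 34} = - \frac{331}{34 + K}$)
$C{\left(X{\left(\sqrt{-9 + 0} \right)} \right)} - -182469 = - \frac{331}{34 + \sqrt{\sqrt{-9 + 0}} \left(3 + \sqrt{-9 + 0}\right)} - -182469 = - \frac{331}{34 + \sqrt{\sqrt{-9}} \left(3 + \sqrt{-9}\right)} + 182469 = - \frac{331}{34 + \sqrt{3 i} \left(3 + 3 i\right)} + 182469 = - \frac{331}{34 + \sqrt{3} \sqrt{i} \left(3 + 3 i\right)} + 182469 = 182469 - \frac{331}{34 + \sqrt{3} \sqrt{i} \left(3 + 3 i\right)}$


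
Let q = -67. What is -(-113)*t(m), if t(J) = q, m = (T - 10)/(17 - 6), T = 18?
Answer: -7571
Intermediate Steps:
m = 8/11 (m = (18 - 10)/(17 - 6) = 8/11 ≈ 0.72727)
t(J) = -67
-(-113)*t(m) = -(-113)*(-67) = -1*7571 = -7571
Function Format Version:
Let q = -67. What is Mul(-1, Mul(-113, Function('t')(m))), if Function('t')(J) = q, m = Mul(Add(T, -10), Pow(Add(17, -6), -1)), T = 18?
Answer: -7571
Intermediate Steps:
m = Rational(8, 11) (m = Mul(Add(18, -10), Pow(Add(17, -6), -1)) = Mul(8, Pow(11, -1)) = Mul(8, Rational(1, 11)) = Rational(8, 11) ≈ 0.72727)
Function('t')(J) = -67
Mul(-1, Mul(-113, Function('t')(m))) = Mul(-1, Mul(-113, -67)) = Mul(-1, 7571) = -7571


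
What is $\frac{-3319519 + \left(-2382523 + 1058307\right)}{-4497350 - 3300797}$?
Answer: $\frac{4643735}{7798147} \approx 0.59549$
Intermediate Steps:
$\frac{-3319519 + \left(-2382523 + 1058307\right)}{-4497350 - 3300797} = \frac{-3319519 - 1324216}{-7798147} = \left(-4643735\right) \left(- \frac{1}{7798147}\right) = \frac{4643735}{7798147}$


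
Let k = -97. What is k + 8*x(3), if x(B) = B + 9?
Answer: -1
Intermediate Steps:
x(B) = 9 + B
k + 8*x(3) = -97 + 8*(9 + 3) = -97 + 8*12 = -97 + 96 = -1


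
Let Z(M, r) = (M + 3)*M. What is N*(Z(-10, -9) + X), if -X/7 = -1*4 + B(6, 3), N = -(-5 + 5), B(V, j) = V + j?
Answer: 0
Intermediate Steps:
Z(M, r) = M*(3 + M) (Z(M, r) = (3 + M)*M = M*(3 + M))
N = 0 (N = -1*0 = 0)
X = -35 (X = -7*(-1*4 + (6 + 3)) = -7*(-4 + 9) = -7*5 = -35)
N*(Z(-10, -9) + X) = 0*(-10*(3 - 10) - 35) = 0*(-10*(-7) - 35) = 0*(70 - 35) = 0*35 = 0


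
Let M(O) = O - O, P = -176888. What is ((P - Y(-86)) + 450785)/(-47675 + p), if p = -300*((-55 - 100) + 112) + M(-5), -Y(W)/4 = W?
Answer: -273553/34775 ≈ -7.8664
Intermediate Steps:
Y(W) = -4*W
M(O) = 0
p = 12900 (p = -300*((-55 - 100) + 112) + 0 = -300*(-155 + 112) + 0 = -300*(-43) + 0 = 12900 + 0 = 12900)
((P - Y(-86)) + 450785)/(-47675 + p) = ((-176888 - (-4)*(-86)) + 450785)/(-47675 + 12900) = ((-176888 - 1*344) + 450785)/(-34775) = ((-176888 - 344) + 450785)*(-1/34775) = (-177232 + 450785)*(-1/34775) = 273553*(-1/34775) = -273553/34775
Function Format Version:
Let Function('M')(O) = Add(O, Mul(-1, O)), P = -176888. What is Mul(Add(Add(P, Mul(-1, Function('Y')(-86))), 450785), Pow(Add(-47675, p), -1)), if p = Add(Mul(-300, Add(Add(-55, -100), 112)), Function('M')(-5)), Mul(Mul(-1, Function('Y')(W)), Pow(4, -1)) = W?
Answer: Rational(-273553, 34775) ≈ -7.8664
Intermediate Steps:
Function('Y')(W) = Mul(-4, W)
Function('M')(O) = 0
p = 12900 (p = Add(Mul(-300, Add(Add(-55, -100), 112)), 0) = Add(Mul(-300, Add(-155, 112)), 0) = Add(Mul(-300, -43), 0) = Add(12900, 0) = 12900)
Mul(Add(Add(P, Mul(-1, Function('Y')(-86))), 450785), Pow(Add(-47675, p), -1)) = Mul(Add(Add(-176888, Mul(-1, Mul(-4, -86))), 450785), Pow(Add(-47675, 12900), -1)) = Mul(Add(Add(-176888, Mul(-1, 344)), 450785), Pow(-34775, -1)) = Mul(Add(Add(-176888, -344), 450785), Rational(-1, 34775)) = Mul(Add(-177232, 450785), Rational(-1, 34775)) = Mul(273553, Rational(-1, 34775)) = Rational(-273553, 34775)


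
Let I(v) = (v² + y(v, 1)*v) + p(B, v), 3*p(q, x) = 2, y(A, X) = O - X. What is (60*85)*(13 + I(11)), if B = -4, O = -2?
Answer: 518500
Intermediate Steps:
y(A, X) = -2 - X
p(q, x) = ⅔ (p(q, x) = (⅓)*2 = ⅔)
I(v) = ⅔ + v² - 3*v (I(v) = (v² + (-2 - 1*1)*v) + ⅔ = (v² + (-2 - 1)*v) + ⅔ = (v² - 3*v) + ⅔ = ⅔ + v² - 3*v)
(60*85)*(13 + I(11)) = (60*85)*(13 + (⅔ + 11² - 3*11)) = 5100*(13 + (⅔ + 121 - 33)) = 5100*(13 + 266/3) = 5100*(305/3) = 518500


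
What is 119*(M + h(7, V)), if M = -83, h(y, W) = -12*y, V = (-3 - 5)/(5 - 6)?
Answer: -19873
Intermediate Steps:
V = 8 (V = -8/(-1) = -8*(-1) = 8)
119*(M + h(7, V)) = 119*(-83 - 12*7) = 119*(-83 - 84) = 119*(-167) = -19873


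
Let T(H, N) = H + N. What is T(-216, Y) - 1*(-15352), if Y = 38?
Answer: 15174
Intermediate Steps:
T(-216, Y) - 1*(-15352) = (-216 + 38) - 1*(-15352) = -178 + 15352 = 15174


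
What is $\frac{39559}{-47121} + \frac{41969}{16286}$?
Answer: $\frac{1333363375}{767412606} \approx 1.7375$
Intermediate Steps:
$\frac{39559}{-47121} + \frac{41969}{16286} = 39559 \left(- \frac{1}{47121}\right) + 41969 \cdot \frac{1}{16286} = - \frac{39559}{47121} + \frac{41969}{16286} = \frac{1333363375}{767412606}$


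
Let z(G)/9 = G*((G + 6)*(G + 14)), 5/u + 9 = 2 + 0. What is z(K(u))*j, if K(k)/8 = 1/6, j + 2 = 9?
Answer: 28336/3 ≈ 9445.3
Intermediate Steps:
j = 7 (j = -2 + 9 = 7)
u = -5/7 (u = 5/(-9 + (2 + 0)) = 5/(-9 + 2) = 5/(-7) = 5*(-⅐) = -5/7 ≈ -0.71429)
K(k) = 4/3 (K(k) = 8/6 = 8*(⅙) = 4/3)
z(G) = 9*G*(6 + G)*(14 + G) (z(G) = 9*(G*((G + 6)*(G + 14))) = 9*(G*((6 + G)*(14 + G))) = 9*(G*(6 + G)*(14 + G)) = 9*G*(6 + G)*(14 + G))
z(K(u))*j = (9*(4/3)*(84 + (4/3)² + 20*(4/3)))*7 = (9*(4/3)*(84 + 16/9 + 80/3))*7 = (9*(4/3)*(1012/9))*7 = (4048/3)*7 = 28336/3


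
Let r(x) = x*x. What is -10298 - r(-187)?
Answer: -45267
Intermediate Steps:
r(x) = x²
-10298 - r(-187) = -10298 - 1*(-187)² = -10298 - 1*34969 = -10298 - 34969 = -45267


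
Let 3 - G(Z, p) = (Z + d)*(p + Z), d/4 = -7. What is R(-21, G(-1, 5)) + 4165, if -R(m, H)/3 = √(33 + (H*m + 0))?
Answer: 4165 - 9*I*√274 ≈ 4165.0 - 148.98*I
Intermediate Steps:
d = -28 (d = 4*(-7) = -28)
G(Z, p) = 3 - (-28 + Z)*(Z + p) (G(Z, p) = 3 - (Z - 28)*(p + Z) = 3 - (-28 + Z)*(Z + p))
R(m, H) = -3*√(33 + H*m) (R(m, H) = -3*√(33 + (H*m + 0)) = -3*√(33 + H*m))
R(-21, G(-1, 5)) + 4165 = -3*√(33 + (3 - 1*(-1)² + 28*(-1) + 28*5 - 1*(-1)*5)*(-21)) + 4165 = -3*√(33 + (3 - 1*1 - 28 + 140 + 5)*(-21)) + 4165 = -3*√(33 + (3 - 1 - 28 + 140 + 5)*(-21)) + 4165 = -3*√(33 + 119*(-21)) + 4165 = -3*√(33 - 2499) + 4165 = -9*I*√274 + 4165 = 4165 - 9*I*√274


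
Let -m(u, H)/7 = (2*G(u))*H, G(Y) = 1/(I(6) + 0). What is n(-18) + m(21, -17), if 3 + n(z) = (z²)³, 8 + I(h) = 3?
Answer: 170060867/5 ≈ 3.4012e+7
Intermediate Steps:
I(h) = -5 (I(h) = -8 + 3 = -5)
G(Y) = -⅕ (G(Y) = 1/(-5 + 0) = 1/(-5) = -⅕)
n(z) = -3 + z⁶ (n(z) = -3 + (z²)³ = -3 + z⁶)
m(u, H) = 14*H/5 (m(u, H) = -7*2*(-⅕)*H = -(-14)*H/5 = 14*H/5)
n(-18) + m(21, -17) = (-3 + (-18)⁶) + (14/5)*(-17) = (-3 + 34012224) - 238/5 = 34012221 - 238/5 = 170060867/5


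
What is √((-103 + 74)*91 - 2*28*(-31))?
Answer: I*√903 ≈ 30.05*I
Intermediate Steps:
√((-103 + 74)*91 - 2*28*(-31)) = √(-29*91 - 56*(-31)) = √(-2639 + 1736) = √(-903) = I*√903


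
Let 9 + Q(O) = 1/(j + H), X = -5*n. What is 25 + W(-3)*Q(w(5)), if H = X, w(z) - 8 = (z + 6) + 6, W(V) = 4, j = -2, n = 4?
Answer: -123/11 ≈ -11.182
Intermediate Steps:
X = -20 (X = -5*4 = -20)
w(z) = 20 + z (w(z) = 8 + ((z + 6) + 6) = 8 + ((6 + z) + 6) = 8 + (12 + z) = 20 + z)
H = -20
Q(O) = -199/22 (Q(O) = -9 + 1/(-2 - 20) = -9 + 1/(-22) = -9 - 1/22 = -199/22)
25 + W(-3)*Q(w(5)) = 25 + 4*(-199/22) = 25 - 398/11 = -123/11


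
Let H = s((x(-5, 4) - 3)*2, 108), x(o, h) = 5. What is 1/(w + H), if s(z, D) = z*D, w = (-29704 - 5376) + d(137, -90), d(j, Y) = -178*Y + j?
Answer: -1/18491 ≈ -5.4080e-5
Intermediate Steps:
d(j, Y) = j - 178*Y
w = -18923 (w = (-29704 - 5376) + (137 - 178*(-90)) = -35080 + (137 + 16020) = -35080 + 16157 = -18923)
s(z, D) = D*z
H = 432 (H = 108*((5 - 3)*2) = 108*(2*2) = 108*4 = 432)
1/(w + H) = 1/(-18923 + 432) = 1/(-18491) = -1/18491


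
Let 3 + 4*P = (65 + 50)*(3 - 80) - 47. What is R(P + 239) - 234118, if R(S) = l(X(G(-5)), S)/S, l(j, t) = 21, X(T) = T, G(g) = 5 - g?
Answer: -1861004066/7949 ≈ -2.3412e+5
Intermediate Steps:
P = -8905/4 (P = -3/4 + ((65 + 50)*(3 - 80) - 47)/4 = -3/4 + (115*(-77) - 47)/4 = -3/4 + (-8855 - 47)/4 = -3/4 + (1/4)*(-8902) = -3/4 - 4451/2 = -8905/4 ≈ -2226.3)
R(S) = 21/S
R(P + 239) - 234118 = 21/(-8905/4 + 239) - 234118 = 21/(-7949/4) - 234118 = 21*(-4/7949) - 234118 = -84/7949 - 234118 = -1861004066/7949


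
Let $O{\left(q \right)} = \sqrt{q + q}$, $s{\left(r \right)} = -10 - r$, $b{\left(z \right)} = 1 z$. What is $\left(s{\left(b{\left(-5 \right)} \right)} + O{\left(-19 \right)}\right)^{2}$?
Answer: $\left(5 - i \sqrt{38}\right)^{2} \approx -13.0 - 61.644 i$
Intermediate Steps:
$b{\left(z \right)} = z$
$O{\left(q \right)} = \sqrt{2} \sqrt{q}$ ($O{\left(q \right)} = \sqrt{2 q} = \sqrt{2} \sqrt{q}$)
$\left(s{\left(b{\left(-5 \right)} \right)} + O{\left(-19 \right)}\right)^{2} = \left(\left(-10 - -5\right) + \sqrt{2} \sqrt{-19}\right)^{2} = \left(\left(-10 + 5\right) + \sqrt{2} i \sqrt{19}\right)^{2} = \left(-5 + i \sqrt{38}\right)^{2}$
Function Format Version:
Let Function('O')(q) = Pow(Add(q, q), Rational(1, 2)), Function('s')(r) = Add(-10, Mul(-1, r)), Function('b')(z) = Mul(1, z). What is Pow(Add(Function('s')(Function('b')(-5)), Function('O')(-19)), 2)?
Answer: Pow(Add(5, Mul(-1, I, Pow(38, Rational(1, 2)))), 2) ≈ Add(-13.000, Mul(-61.644, I))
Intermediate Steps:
Function('b')(z) = z
Function('O')(q) = Mul(Pow(2, Rational(1, 2)), Pow(q, Rational(1, 2))) (Function('O')(q) = Pow(Mul(2, q), Rational(1, 2)) = Mul(Pow(2, Rational(1, 2)), Pow(q, Rational(1, 2))))
Pow(Add(Function('s')(Function('b')(-5)), Function('O')(-19)), 2) = Pow(Add(Add(-10, Mul(-1, -5)), Mul(Pow(2, Rational(1, 2)), Pow(-19, Rational(1, 2)))), 2) = Pow(Add(Add(-10, 5), Mul(Pow(2, Rational(1, 2)), Mul(I, Pow(19, Rational(1, 2))))), 2) = Pow(Add(-5, Mul(I, Pow(38, Rational(1, 2)))), 2)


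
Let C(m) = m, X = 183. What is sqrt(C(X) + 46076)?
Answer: sqrt(46259) ≈ 215.08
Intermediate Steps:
sqrt(C(X) + 46076) = sqrt(183 + 46076) = sqrt(46259)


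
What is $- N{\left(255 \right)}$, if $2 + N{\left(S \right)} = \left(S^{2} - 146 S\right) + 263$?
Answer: $-28056$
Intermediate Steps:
$N{\left(S \right)} = 261 + S^{2} - 146 S$ ($N{\left(S \right)} = -2 + \left(\left(S^{2} - 146 S\right) + 263\right) = -2 + \left(263 + S^{2} - 146 S\right) = 261 + S^{2} - 146 S$)
$- N{\left(255 \right)} = - (261 + 255^{2} - 37230) = - (261 + 65025 - 37230) = \left(-1\right) 28056 = -28056$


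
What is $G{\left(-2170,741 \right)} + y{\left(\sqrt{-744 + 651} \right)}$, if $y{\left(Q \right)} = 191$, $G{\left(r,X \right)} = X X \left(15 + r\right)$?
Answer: $-1183269364$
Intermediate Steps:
$G{\left(r,X \right)} = X^{2} \left(15 + r\right)$
$G{\left(-2170,741 \right)} + y{\left(\sqrt{-744 + 651} \right)} = 741^{2} \left(15 - 2170\right) + 191 = 549081 \left(-2155\right) + 191 = -1183269555 + 191 = -1183269364$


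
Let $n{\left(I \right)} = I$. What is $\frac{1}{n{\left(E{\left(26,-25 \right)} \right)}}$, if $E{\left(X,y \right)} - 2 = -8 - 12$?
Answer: $- \frac{1}{18} \approx -0.055556$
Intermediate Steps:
$E{\left(X,y \right)} = -18$ ($E{\left(X,y \right)} = 2 - 20 = -18$)
$\frac{1}{n{\left(E{\left(26,-25 \right)} \right)}} = \frac{1}{-18} = - \frac{1}{18}$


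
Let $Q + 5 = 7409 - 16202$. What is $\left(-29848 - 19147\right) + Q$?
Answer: $-57793$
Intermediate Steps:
$Q = -8798$ ($Q = -5 + \left(7409 - 16202\right) = -5 - 8793 = -8798$)
$\left(-29848 - 19147\right) + Q = \left(-29848 - 19147\right) - 8798 = -48995 - 8798 = -57793$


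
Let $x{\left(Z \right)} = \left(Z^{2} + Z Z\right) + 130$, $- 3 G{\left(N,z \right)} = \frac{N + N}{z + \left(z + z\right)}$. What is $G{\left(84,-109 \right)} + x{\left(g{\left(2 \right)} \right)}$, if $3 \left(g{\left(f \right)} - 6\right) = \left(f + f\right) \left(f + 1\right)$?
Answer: $\frac{107966}{327} \approx 330.17$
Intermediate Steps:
$g{\left(f \right)} = 6 + \frac{2 f \left(1 + f\right)}{3}$ ($g{\left(f \right)} = 6 + \frac{\left(f + f\right) \left(f + 1\right)}{3} = 6 + \frac{2 f \left(1 + f\right)}{3}$)
$G{\left(N,z \right)} = - \frac{2 N}{9 z}$ ($G{\left(N,z \right)} = - \frac{\left(N + N\right) \frac{1}{z + \left(z + z\right)}}{3} = - \frac{2 N \frac{1}{z + 2 z}}{3} = - \frac{2 N \frac{1}{3 z}}{3} = - \frac{\frac{2}{3} N \frac{1}{z}}{3} = - \frac{2 N}{9 z}$)
$x{\left(Z \right)} = 130 + 2 Z^{2}$ ($x{\left(Z \right)} = \left(Z^{2} + Z^{2}\right) + 130 = 2 Z^{2} + 130 = 130 + 2 Z^{2}$)
$G{\left(84,-109 \right)} + x{\left(g{\left(2 \right)} \right)} = \left(- \frac{2}{9}\right) 84 \frac{1}{-109} + \left(130 + 2 \left(6 + \frac{2}{3} \cdot 2 + \frac{2 \cdot 2^{2}}{3}\right)^{2}\right) = \left(- \frac{2}{9}\right) 84 \left(- \frac{1}{109}\right) + \left(130 + 2 \left(6 + \frac{4}{3} + \frac{2}{3} \cdot 4\right)^{2}\right) = \frac{56}{327} + \left(130 + 2 \left(6 + \frac{4}{3} + \frac{8}{3}\right)^{2}\right) = \frac{56}{327} + \left(130 + 2 \cdot 10^{2}\right) = \frac{56}{327} + \left(130 + 2 \cdot 100\right) = \frac{56}{327} + \left(130 + 200\right) = \frac{56}{327} + 330 = \frac{107966}{327}$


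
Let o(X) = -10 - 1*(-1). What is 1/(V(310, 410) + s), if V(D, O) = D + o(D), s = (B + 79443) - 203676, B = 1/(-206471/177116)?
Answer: -206471/25588541088 ≈ -8.0689e-6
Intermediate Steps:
B = -177116/206471 (B = 1/(-206471*1/177116) = 1/(-206471/177116) = -177116/206471 ≈ -0.85783)
o(X) = -9 (o(X) = -10 + 1 = -9)
s = -25650688859/206471 (s = (-177116/206471 + 79443) - 203676 = 16402498537/206471 - 203676 = -25650688859/206471 ≈ -1.2423e+5)
V(D, O) = -9 + D (V(D, O) = D - 9 = -9 + D)
1/(V(310, 410) + s) = 1/((-9 + 310) - 25650688859/206471) = 1/(301 - 25650688859/206471) = 1/(-25588541088/206471) = -206471/25588541088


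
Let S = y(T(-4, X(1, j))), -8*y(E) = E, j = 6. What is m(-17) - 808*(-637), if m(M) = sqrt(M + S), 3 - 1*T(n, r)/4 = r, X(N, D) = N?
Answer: 514696 + 3*I*sqrt(2) ≈ 5.147e+5 + 4.2426*I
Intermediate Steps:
T(n, r) = 12 - 4*r
y(E) = -E/8
S = -1 (S = -(12 - 4*1)/8 = -(12 - 4)/8 = -1/8*8 = -1)
m(M) = sqrt(-1 + M) (m(M) = sqrt(M - 1) = sqrt(-1 + M))
m(-17) - 808*(-637) = sqrt(-1 - 17) - 808*(-637) = sqrt(-18) + 514696 = 3*I*sqrt(2) + 514696 = 514696 + 3*I*sqrt(2)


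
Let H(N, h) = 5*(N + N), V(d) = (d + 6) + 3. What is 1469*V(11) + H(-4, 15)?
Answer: 29340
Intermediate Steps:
V(d) = 9 + d (V(d) = (6 + d) + 3 = 9 + d)
H(N, h) = 10*N (H(N, h) = 5*(2*N) = 10*N)
1469*V(11) + H(-4, 15) = 1469*(9 + 11) + 10*(-4) = 1469*20 - 40 = 29380 - 40 = 29340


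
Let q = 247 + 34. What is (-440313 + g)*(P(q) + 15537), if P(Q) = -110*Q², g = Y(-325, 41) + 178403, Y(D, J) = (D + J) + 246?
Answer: 2271134477004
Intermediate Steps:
Y(D, J) = 246 + D + J
g = 178365 (g = (246 - 325 + 41) + 178403 = -38 + 178403 = 178365)
q = 281
(-440313 + g)*(P(q) + 15537) = (-440313 + 178365)*(-110*281² + 15537) = -261948*(-110*78961 + 15537) = -261948*(-8685710 + 15537) = -261948*(-8670173) = 2271134477004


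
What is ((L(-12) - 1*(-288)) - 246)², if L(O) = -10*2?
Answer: 484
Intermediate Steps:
L(O) = -20
((L(-12) - 1*(-288)) - 246)² = ((-20 - 1*(-288)) - 246)² = ((-20 + 288) - 246)² = (268 - 246)² = 22² = 484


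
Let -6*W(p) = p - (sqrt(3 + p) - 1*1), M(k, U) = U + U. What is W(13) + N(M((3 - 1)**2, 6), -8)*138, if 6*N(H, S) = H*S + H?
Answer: -5801/3 ≈ -1933.7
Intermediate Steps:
M(k, U) = 2*U
N(H, S) = H/6 + H*S/6 (N(H, S) = (H*S + H)/6 = (H + H*S)/6 = H/6 + H*S/6)
W(p) = -1/6 - p/6 + sqrt(3 + p)/6 (W(p) = -(p - (sqrt(3 + p) - 1*1))/6 = -(p - (sqrt(3 + p) - 1))/6 = -(p - (-1 + sqrt(3 + p)))/6 = -(p + (1 - sqrt(3 + p)))/6 = -(1 + p - sqrt(3 + p))/6 = -1/6 - p/6 + sqrt(3 + p)/6)
W(13) + N(M((3 - 1)**2, 6), -8)*138 = (-1/6 - 1/6*13 + sqrt(3 + 13)/6) + ((2*6)*(1 - 8)/6)*138 = (-1/6 - 13/6 + sqrt(16)/6) + ((1/6)*12*(-7))*138 = (-1/6 - 13/6 + (1/6)*4) - 14*138 = (-1/6 - 13/6 + 2/3) - 1932 = -5/3 - 1932 = -5801/3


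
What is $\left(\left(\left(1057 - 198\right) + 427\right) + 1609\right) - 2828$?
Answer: $67$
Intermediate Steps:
$\left(\left(\left(1057 - 198\right) + 427\right) + 1609\right) - 2828 = \left(\left(859 + 427\right) + 1609\right) - 2828 = \left(1286 + 1609\right) - 2828 = 2895 - 2828 = 67$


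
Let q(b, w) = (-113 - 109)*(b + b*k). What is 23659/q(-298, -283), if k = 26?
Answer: 23659/1786212 ≈ 0.013245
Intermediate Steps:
q(b, w) = -5994*b (q(b, w) = (-113 - 109)*(b + b*26) = -222*(b + 26*b) = -5994*b)
23659/q(-298, -283) = 23659/((-5994*(-298))) = 23659/1786212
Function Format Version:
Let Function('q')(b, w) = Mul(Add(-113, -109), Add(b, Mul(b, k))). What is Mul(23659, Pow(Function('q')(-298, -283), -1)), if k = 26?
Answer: Rational(23659, 1786212) ≈ 0.013245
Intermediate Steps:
Function('q')(b, w) = Mul(-5994, b) (Function('q')(b, w) = Mul(Add(-113, -109), Add(b, Mul(b, 26))) = Mul(-222, Add(b, Mul(26, b))) = Mul(-222, Mul(27, b)) = Mul(-5994, b))
Mul(23659, Pow(Function('q')(-298, -283), -1)) = Mul(23659, Pow(Mul(-5994, -298), -1)) = Mul(23659, Pow(1786212, -1)) = Mul(23659, Rational(1, 1786212)) = Rational(23659, 1786212)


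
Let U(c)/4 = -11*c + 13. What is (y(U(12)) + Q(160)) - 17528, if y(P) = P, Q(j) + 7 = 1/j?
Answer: -2881759/160 ≈ -18011.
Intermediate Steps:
Q(j) = -7 + 1/j
U(c) = 52 - 44*c (U(c) = 4*(-11*c + 13) = 4*(13 - 11*c) = 52 - 44*c)
(y(U(12)) + Q(160)) - 17528 = ((52 - 44*12) + (-7 + 1/160)) - 17528 = ((52 - 528) + (-7 + 1/160)) - 17528 = (-476 - 1119/160) - 17528 = -77279/160 - 17528 = -2881759/160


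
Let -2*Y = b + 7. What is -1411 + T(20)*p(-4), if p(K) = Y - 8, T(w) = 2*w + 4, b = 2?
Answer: -1961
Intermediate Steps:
Y = -9/2 (Y = -(2 + 7)/2 = -½*9 = -9/2 ≈ -4.5000)
T(w) = 4 + 2*w
p(K) = -25/2 (p(K) = -9/2 - 8 = -25/2)
-1411 + T(20)*p(-4) = -1411 + (4 + 2*20)*(-25/2) = -1411 + (4 + 40)*(-25/2) = -1411 + 44*(-25/2) = -1411 - 550 = -1961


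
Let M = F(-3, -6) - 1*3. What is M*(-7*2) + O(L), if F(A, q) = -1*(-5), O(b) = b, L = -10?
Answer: -38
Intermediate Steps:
F(A, q) = 5
M = 2 (M = 5 - 1*3 = 5 - 3 = 2)
M*(-7*2) + O(L) = 2*(-7*2) - 10 = 2*(-14) - 10 = -28 - 10 = -38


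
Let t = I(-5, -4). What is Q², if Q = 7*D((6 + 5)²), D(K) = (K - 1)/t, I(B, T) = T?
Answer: 44100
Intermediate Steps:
t = -4
D(K) = ¼ - K/4 (D(K) = (K - 1)/(-4) = (-1 + K)*(-¼) = ¼ - K/4)
Q = -210 (Q = 7*(¼ - (6 + 5)²/4) = 7*(¼ - ¼*11²) = 7*(¼ - ¼*121) = 7*(¼ - 121/4) = 7*(-30) = -210)
Q² = (-210)² = 44100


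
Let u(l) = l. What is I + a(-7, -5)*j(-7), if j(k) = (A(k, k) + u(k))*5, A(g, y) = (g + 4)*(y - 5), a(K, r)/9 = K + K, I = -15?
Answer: -18285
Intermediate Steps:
a(K, r) = 18*K (a(K, r) = 9*(K + K) = 9*(2*K) = 18*K)
A(g, y) = (-5 + y)*(4 + g) (A(g, y) = (4 + g)*(-5 + y) = (-5 + y)*(4 + g))
j(k) = -100 + 5*k² (j(k) = ((-20 - 5*k + 4*k + k*k) + k)*5 = ((-20 - 5*k + 4*k + k²) + k)*5 = ((-20 + k² - k) + k)*5 = (-20 + k²)*5 = -100 + 5*k²)
I + a(-7, -5)*j(-7) = -15 + (18*(-7))*(-100 + 5*(-7)²) = -15 - 126*(-100 + 5*49) = -15 - 126*(-100 + 245) = -15 - 126*145 = -15 - 18270 = -18285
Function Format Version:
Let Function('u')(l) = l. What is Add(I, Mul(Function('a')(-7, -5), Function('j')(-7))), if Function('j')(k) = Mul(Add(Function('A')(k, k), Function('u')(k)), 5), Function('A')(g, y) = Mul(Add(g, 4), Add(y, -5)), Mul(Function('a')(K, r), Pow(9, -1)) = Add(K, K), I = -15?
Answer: -18285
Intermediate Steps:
Function('a')(K, r) = Mul(18, K) (Function('a')(K, r) = Mul(9, Add(K, K)) = Mul(9, Mul(2, K)) = Mul(18, K))
Function('A')(g, y) = Mul(Add(-5, y), Add(4, g)) (Function('A')(g, y) = Mul(Add(4, g), Add(-5, y)) = Mul(Add(-5, y), Add(4, g)))
Function('j')(k) = Add(-100, Mul(5, Pow(k, 2))) (Function('j')(k) = Mul(Add(Add(-20, Mul(-5, k), Mul(4, k), Mul(k, k)), k), 5) = Mul(Add(Add(-20, Mul(-5, k), Mul(4, k), Pow(k, 2)), k), 5) = Mul(Add(Add(-20, Pow(k, 2), Mul(-1, k)), k), 5) = Mul(Add(-20, Pow(k, 2)), 5) = Add(-100, Mul(5, Pow(k, 2))))
Add(I, Mul(Function('a')(-7, -5), Function('j')(-7))) = Add(-15, Mul(Mul(18, -7), Add(-100, Mul(5, Pow(-7, 2))))) = Add(-15, Mul(-126, Add(-100, Mul(5, 49)))) = Add(-15, Mul(-126, Add(-100, 245))) = Add(-15, Mul(-126, 145)) = Add(-15, -18270) = -18285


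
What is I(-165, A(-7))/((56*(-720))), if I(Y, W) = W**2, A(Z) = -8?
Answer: -1/630 ≈ -0.0015873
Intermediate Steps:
I(-165, A(-7))/((56*(-720))) = (-8)**2/((56*(-720))) = 64/(-40320) = 64*(-1/40320) = -1/630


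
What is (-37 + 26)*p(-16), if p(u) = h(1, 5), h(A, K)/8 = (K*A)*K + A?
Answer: -2288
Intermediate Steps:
h(A, K) = 8*A + 8*A*K**2 (h(A, K) = 8*((K*A)*K + A) = 8*((A*K)*K + A) = 8*(A*K**2 + A) = 8*(A + A*K**2) = 8*A + 8*A*K**2)
p(u) = 208 (p(u) = 8*1*(1 + 5**2) = 8*1*(1 + 25) = 8*1*26 = 208)
(-37 + 26)*p(-16) = (-37 + 26)*208 = -11*208 = -2288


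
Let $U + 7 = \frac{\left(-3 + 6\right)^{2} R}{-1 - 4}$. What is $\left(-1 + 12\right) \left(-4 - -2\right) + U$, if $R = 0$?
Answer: $-29$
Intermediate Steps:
$U = -7$ ($U = -7 + \frac{\left(-3 + 6\right)^{2} \cdot 0}{-1 - 4} = -7 + \frac{3^{2} \cdot 0}{-5} = -7 + 9 \cdot 0 \left(- \frac{1}{5}\right) = -7 + 0 \left(- \frac{1}{5}\right) = -7 + 0 = -7$)
$\left(-1 + 12\right) \left(-4 - -2\right) + U = \left(-1 + 12\right) \left(-4 - -2\right) - 7 = 11 \left(-4 + 2\right) - 7 = 11 \left(-2\right) - 7 = -22 - 7 = -29$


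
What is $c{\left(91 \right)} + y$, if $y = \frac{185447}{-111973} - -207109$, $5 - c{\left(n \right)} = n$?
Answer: $\frac{23180800932}{111973} \approx 2.0702 \cdot 10^{5}$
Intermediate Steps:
$c{\left(n \right)} = 5 - n$
$y = \frac{23190430610}{111973}$ ($y = 185447 \left(- \frac{1}{111973}\right) + 207109 = - \frac{185447}{111973} + 207109 = \frac{23190430610}{111973} \approx 2.0711 \cdot 10^{5}$)
$c{\left(91 \right)} + y = \left(5 - 91\right) + \frac{23190430610}{111973} = -86 + \frac{23190430610}{111973} = \frac{23180800932}{111973}$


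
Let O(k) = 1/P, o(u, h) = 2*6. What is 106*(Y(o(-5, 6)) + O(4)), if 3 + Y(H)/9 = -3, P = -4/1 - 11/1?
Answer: -85966/15 ≈ -5731.1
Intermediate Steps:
P = -15 (P = -4*1 - 11*1 = -4 - 11 = -15)
o(u, h) = 12
O(k) = -1/15 (O(k) = 1/(-15) = -1/15)
Y(H) = -54 (Y(H) = -27 + 9*(-3) = -27 - 27 = -54)
106*(Y(o(-5, 6)) + O(4)) = 106*(-54 - 1/15) = 106*(-811/15) = -85966/15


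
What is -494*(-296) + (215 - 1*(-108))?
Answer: 146547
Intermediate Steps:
-494*(-296) + (215 - 1*(-108)) = 146224 + (215 + 108) = 146224 + 323 = 146547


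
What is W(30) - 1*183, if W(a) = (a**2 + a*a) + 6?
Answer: 1623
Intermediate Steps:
W(a) = 6 + 2*a**2 (W(a) = (a**2 + a**2) + 6 = 2*a**2 + 6 = 6 + 2*a**2)
W(30) - 1*183 = (6 + 2*30**2) - 1*183 = (6 + 2*900) - 183 = (6 + 1800) - 183 = 1806 - 183 = 1623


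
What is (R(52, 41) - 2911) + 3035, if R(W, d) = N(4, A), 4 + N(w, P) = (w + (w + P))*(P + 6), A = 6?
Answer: 288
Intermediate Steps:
N(w, P) = -4 + (6 + P)*(P + 2*w) (N(w, P) = -4 + (w + (w + P))*(P + 6) = -4 + (w + (P + w))*(6 + P) = -4 + (P + 2*w)*(6 + P) = -4 + (6 + P)*(P + 2*w))
R(W, d) = 164 (R(W, d) = -4 + 6² + 6*6 + 12*4 + 2*6*4 = -4 + 36 + 36 + 48 + 48 = 164)
(R(52, 41) - 2911) + 3035 = (164 - 2911) + 3035 = -2747 + 3035 = 288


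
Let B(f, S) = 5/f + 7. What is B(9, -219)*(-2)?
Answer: -136/9 ≈ -15.111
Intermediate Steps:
B(f, S) = 7 + 5/f (B(f, S) = 5/f + 7 = 7 + 5/f)
B(9, -219)*(-2) = (7 + 5/9)*(-2) = (68/9)*(-2) = -136/9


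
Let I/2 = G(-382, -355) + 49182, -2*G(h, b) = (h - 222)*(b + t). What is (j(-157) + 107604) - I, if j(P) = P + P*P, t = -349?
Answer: 458948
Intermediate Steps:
j(P) = P + P²
G(h, b) = -(-349 + b)*(-222 + h)/2 (G(h, b) = -(h - 222)*(b - 349)/2 = -(-222 + h)*(-349 + b)/2 = -(-349 + b)*(-222 + h)/2)
I = -326852 (I = 2*((-38739 + 111*(-355) + (349/2)*(-382) - ½*(-355)*(-382)) + 49182) = 2*((-38739 - 39405 - 66659 - 67805) + 49182) = 2*(-212608 + 49182) = 2*(-163426) = -326852)
(j(-157) + 107604) - I = (-157*(1 - 157) + 107604) - 1*(-326852) = (-157*(-156) + 107604) + 326852 = (24492 + 107604) + 326852 = 132096 + 326852 = 458948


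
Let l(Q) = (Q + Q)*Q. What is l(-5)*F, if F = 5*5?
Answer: 1250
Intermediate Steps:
l(Q) = 2*Q**2 (l(Q) = (2*Q)*Q = 2*Q**2)
F = 25
l(-5)*F = (2*(-5)**2)*25 = (2*25)*25 = 50*25 = 1250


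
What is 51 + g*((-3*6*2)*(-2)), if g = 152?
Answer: 10995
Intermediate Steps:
51 + g*((-3*6*2)*(-2)) = 51 + 152*((-3*6*2)*(-2)) = 51 + 152*(-18*2*(-2)) = 51 + 152*(-36*(-2)) = 51 + 152*72 = 51 + 10944 = 10995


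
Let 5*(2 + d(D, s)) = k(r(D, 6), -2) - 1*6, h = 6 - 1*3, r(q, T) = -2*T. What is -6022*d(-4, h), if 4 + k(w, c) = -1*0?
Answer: 24088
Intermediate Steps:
k(w, c) = -4 (k(w, c) = -4 - 1*0 = -4 + 0 = -4)
h = 3 (h = 6 - 3 = 3)
d(D, s) = -4 (d(D, s) = -2 + (-4 - 1*6)/5 = -2 + (-4 - 6)/5 = -2 + (⅕)*(-10) = -2 - 2 = -4)
-6022*d(-4, h) = -6022*(-4) = 24088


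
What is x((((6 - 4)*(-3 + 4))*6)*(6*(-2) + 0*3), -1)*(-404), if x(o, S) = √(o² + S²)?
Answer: -404*√20737 ≈ -58177.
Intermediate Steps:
x(o, S) = √(S² + o²)
x((((6 - 4)*(-3 + 4))*6)*(6*(-2) + 0*3), -1)*(-404) = √((-1)² + ((((6 - 4)*(-3 + 4))*6)*(6*(-2) + 0*3))²)*(-404) = √(1 + (((2*1)*6)*(-12 + 0))²)*(-404) = √(1 + ((2*6)*(-12))²)*(-404) = √(1 + (12*(-12))²)*(-404) = √(1 + (-144)²)*(-404) = √(1 + 20736)*(-404) = √20737*(-404) = -404*√20737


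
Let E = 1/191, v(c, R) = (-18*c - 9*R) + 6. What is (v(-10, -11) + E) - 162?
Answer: 23494/191 ≈ 123.01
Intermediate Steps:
v(c, R) = 6 - 18*c - 9*R
E = 1/191 ≈ 0.0052356
(v(-10, -11) + E) - 162 = ((6 - 18*(-10) - 9*(-11)) + 1/191) - 162 = ((6 + 180 + 99) + 1/191) - 162 = (285 + 1/191) - 162 = 54436/191 - 162 = 23494/191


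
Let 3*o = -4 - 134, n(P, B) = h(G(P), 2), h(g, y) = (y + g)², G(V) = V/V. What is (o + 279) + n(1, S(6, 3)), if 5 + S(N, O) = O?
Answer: 242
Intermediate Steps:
S(N, O) = -5 + O
G(V) = 1
h(g, y) = (g + y)²
n(P, B) = 9 (n(P, B) = (1 + 2)² = 3² = 9)
o = -46 (o = (-4 - 134)/3 = (⅓)*(-138) = -46)
(o + 279) + n(1, S(6, 3)) = (-46 + 279) + 9 = 233 + 9 = 242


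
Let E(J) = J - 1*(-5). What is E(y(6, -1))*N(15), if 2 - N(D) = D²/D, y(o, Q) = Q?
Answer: -52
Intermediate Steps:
N(D) = 2 - D (N(D) = 2 - D²/D = 2 - D)
E(J) = 5 + J (E(J) = J + 5 = 5 + J)
E(y(6, -1))*N(15) = (5 - 1)*(2 - 1*15) = 4*(2 - 15) = 4*(-13) = -52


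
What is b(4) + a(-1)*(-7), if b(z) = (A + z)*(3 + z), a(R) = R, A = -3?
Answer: 14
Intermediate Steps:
b(z) = (-3 + z)*(3 + z)
b(4) + a(-1)*(-7) = (-9 + 4**2) - 1*(-7) = (-9 + 16) + 7 = 7 + 7 = 14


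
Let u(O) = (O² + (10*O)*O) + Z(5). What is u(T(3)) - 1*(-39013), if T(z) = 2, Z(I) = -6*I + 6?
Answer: 39033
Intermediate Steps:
Z(I) = 6 - 6*I
u(O) = -24 + 11*O² (u(O) = (O² + (10*O)*O) + (6 - 6*5) = (O² + 10*O²) + (6 - 30) = 11*O² - 24 = -24 + 11*O²)
u(T(3)) - 1*(-39013) = (-24 + 11*2²) - 1*(-39013) = (-24 + 11*4) + 39013 = (-24 + 44) + 39013 = 20 + 39013 = 39033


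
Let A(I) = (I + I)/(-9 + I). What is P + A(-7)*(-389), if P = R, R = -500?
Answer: -6723/8 ≈ -840.38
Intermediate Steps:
P = -500
A(I) = 2*I/(-9 + I) (A(I) = (2*I)/(-9 + I) = 2*I/(-9 + I))
P + A(-7)*(-389) = -500 + (2*(-7)/(-9 - 7))*(-389) = -500 + (2*(-7)/(-16))*(-389) = -500 + (2*(-7)*(-1/16))*(-389) = -500 + (7/8)*(-389) = -500 - 2723/8 = -6723/8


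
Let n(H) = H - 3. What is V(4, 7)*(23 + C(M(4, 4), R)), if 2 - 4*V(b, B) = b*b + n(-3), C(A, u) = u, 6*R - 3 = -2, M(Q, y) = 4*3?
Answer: -139/3 ≈ -46.333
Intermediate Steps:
M(Q, y) = 12
R = ⅙ (R = ½ + (⅙)*(-2) = ½ - ⅓ = ⅙ ≈ 0.16667)
n(H) = -3 + H
V(b, B) = 2 - b²/4 (V(b, B) = ½ - (b*b + (-3 - 3))/4 = ½ - (b² - 6)/4 = ½ - (-6 + b²)/4 = ½ + (3/2 - b²/4) = 2 - b²/4)
V(4, 7)*(23 + C(M(4, 4), R)) = (2 - ¼*4²)*(23 + ⅙) = (2 - ¼*16)*(139/6) = (2 - 4)*(139/6) = -2*139/6 = -139/3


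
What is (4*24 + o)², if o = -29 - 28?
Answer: 1521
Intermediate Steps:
o = -57
(4*24 + o)² = (4*24 - 57)² = (96 - 57)² = 39² = 1521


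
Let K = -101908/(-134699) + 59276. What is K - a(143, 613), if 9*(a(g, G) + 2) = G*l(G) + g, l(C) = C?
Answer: 2358681398/134699 ≈ 17511.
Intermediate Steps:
K = 7984519832/134699 (K = -101908*(-1/134699) + 59276 = 101908/134699 + 59276 = 7984519832/134699 ≈ 59277.)
a(g, G) = -2 + g/9 + G**2/9 (a(g, G) = -2 + (G*G + g)/9 = -2 + (G**2 + g)/9 = -2 + (g + G**2)/9 = -2 + (g/9 + G**2/9) = -2 + g/9 + G**2/9)
K - a(143, 613) = 7984519832/134699 - (-2 + (1/9)*143 + (1/9)*613**2) = 7984519832/134699 - (-2 + 143/9 + (1/9)*375769) = 7984519832/134699 - (-2 + 143/9 + 375769/9) = 7984519832/134699 - 1*41766 = 7984519832/134699 - 41766 = 2358681398/134699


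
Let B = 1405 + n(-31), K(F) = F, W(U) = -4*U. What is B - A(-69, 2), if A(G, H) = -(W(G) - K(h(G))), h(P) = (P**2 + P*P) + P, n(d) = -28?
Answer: -7800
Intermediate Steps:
h(P) = P + 2*P**2 (h(P) = (P**2 + P**2) + P = 2*P**2 + P = P + 2*P**2)
A(G, H) = 4*G + G*(1 + 2*G) (A(G, H) = -(-4*G - G*(1 + 2*G)) = 4*G + G*(1 + 2*G))
B = 1377 (B = 1405 - 28 = 1377)
B - A(-69, 2) = 1377 - (-69)*(5 + 2*(-69)) = 1377 - (-69)*(5 - 138) = 1377 - (-69)*(-133) = 1377 - 1*9177 = 1377 - 9177 = -7800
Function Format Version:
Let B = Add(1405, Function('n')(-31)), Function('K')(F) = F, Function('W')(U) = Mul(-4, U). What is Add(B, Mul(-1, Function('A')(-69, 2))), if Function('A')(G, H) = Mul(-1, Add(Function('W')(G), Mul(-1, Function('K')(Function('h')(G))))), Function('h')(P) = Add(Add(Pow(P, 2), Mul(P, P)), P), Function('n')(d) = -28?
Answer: -7800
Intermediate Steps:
Function('h')(P) = Add(P, Mul(2, Pow(P, 2))) (Function('h')(P) = Add(Add(Pow(P, 2), Pow(P, 2)), P) = Add(Mul(2, Pow(P, 2)), P) = Add(P, Mul(2, Pow(P, 2))))
Function('A')(G, H) = Add(Mul(4, G), Mul(G, Add(1, Mul(2, G)))) (Function('A')(G, H) = Mul(-1, Add(Mul(-4, G), Mul(-1, Mul(G, Add(1, Mul(2, G)))))) = Mul(-1, Add(Mul(-4, G), Mul(-1, G, Add(1, Mul(2, G))))) = Add(Mul(4, G), Mul(G, Add(1, Mul(2, G)))))
B = 1377 (B = Add(1405, -28) = 1377)
Add(B, Mul(-1, Function('A')(-69, 2))) = Add(1377, Mul(-1, Mul(-69, Add(5, Mul(2, -69))))) = Add(1377, Mul(-1, Mul(-69, Add(5, -138)))) = Add(1377, Mul(-1, Mul(-69, -133))) = Add(1377, Mul(-1, 9177)) = Add(1377, -9177) = -7800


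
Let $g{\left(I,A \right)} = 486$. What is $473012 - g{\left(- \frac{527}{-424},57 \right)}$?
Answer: $472526$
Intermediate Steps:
$473012 - g{\left(- \frac{527}{-424},57 \right)} = 473012 - 486 = 472526$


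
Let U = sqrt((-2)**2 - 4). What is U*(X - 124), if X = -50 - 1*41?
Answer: 0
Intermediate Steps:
X = -91 (X = -50 - 41 = -91)
U = 0 (U = sqrt(4 - 4) = sqrt(0) = 0)
U*(X - 124) = 0*(-91 - 124) = 0*(-215) = 0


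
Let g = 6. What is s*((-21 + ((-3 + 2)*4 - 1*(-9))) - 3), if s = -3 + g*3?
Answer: -285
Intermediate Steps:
s = 15 (s = -3 + 6*3 = -3 + 18 = 15)
s*((-21 + ((-3 + 2)*4 - 1*(-9))) - 3) = 15*((-21 + ((-3 + 2)*4 - 1*(-9))) - 3) = 15*((-21 + (-1*4 + 9)) - 3) = 15*((-21 + (-4 + 9)) - 3) = 15*((-21 + 5) - 3) = 15*(-16 - 3) = 15*(-19) = -285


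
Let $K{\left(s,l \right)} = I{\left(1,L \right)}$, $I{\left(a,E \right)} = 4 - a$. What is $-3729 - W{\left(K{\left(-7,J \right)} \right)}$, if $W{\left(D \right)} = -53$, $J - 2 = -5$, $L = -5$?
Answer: $-3676$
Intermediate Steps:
$J = -3$ ($J = 2 - 5 = -3$)
$K{\left(s,l \right)} = 3$ ($K{\left(s,l \right)} = 4 - 1 = 3$)
$-3729 - W{\left(K{\left(-7,J \right)} \right)} = -3729 - -53 = -3729 + 53 = -3676$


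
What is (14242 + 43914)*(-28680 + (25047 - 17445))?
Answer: -1225812168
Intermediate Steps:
(14242 + 43914)*(-28680 + (25047 - 17445)) = 58156*(-28680 + 7602) = 58156*(-21078) = -1225812168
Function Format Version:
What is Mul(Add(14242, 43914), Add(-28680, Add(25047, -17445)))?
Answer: -1225812168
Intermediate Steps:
Mul(Add(14242, 43914), Add(-28680, Add(25047, -17445))) = Mul(58156, Add(-28680, 7602)) = Mul(58156, -21078) = -1225812168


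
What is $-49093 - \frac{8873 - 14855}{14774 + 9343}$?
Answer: $- \frac{394656633}{8039} \approx -49093.0$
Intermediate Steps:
$-49093 - \frac{8873 - 14855}{14774 + 9343} = -49093 - - \frac{5982}{24117} = -49093 - \left(-5982\right) \frac{1}{24117} = -49093 - - \frac{1994}{8039} = -49093 + \frac{1994}{8039} = - \frac{394656633}{8039}$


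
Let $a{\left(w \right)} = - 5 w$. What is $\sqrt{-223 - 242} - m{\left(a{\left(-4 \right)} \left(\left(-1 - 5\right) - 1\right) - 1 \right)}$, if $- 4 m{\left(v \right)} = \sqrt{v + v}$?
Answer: $i \left(\sqrt{465} + \frac{\sqrt{282}}{4}\right) \approx 25.762 i$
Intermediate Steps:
$m{\left(v \right)} = - \frac{\sqrt{2} \sqrt{v}}{4}$ ($m{\left(v \right)} = - \frac{\sqrt{v + v}}{4} = - \frac{\sqrt{2 v}}{4} = - \frac{\sqrt{2} \sqrt{v}}{4}$)
$\sqrt{-223 - 242} - m{\left(a{\left(-4 \right)} \left(\left(-1 - 5\right) - 1\right) - 1 \right)} = \sqrt{-223 - 242} - - \frac{\sqrt{2} \sqrt{\left(-5\right) \left(-4\right) \left(\left(-1 - 5\right) - 1\right) - 1}}{4} = \sqrt{-465} - - \frac{\sqrt{2} \sqrt{20 \left(-6 - 1\right) - 1}}{4} = i \sqrt{465} - - \frac{\sqrt{2} \sqrt{20 \left(-7\right) - 1}}{4} = i \sqrt{465} - - \frac{\sqrt{2} \sqrt{-140 - 1}}{4} = i \sqrt{465} - - \frac{\sqrt{2} \sqrt{-141}}{4} = i \sqrt{465} - - \frac{\sqrt{2} i \sqrt{141}}{4} = i \sqrt{465} - - \frac{i \sqrt{282}}{4} = i \sqrt{465} + \frac{i \sqrt{282}}{4}$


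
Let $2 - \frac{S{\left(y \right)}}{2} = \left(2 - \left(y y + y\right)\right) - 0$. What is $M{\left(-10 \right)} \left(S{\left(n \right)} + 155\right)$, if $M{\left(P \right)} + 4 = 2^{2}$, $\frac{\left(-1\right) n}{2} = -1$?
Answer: $0$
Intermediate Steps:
$n = 2$ ($n = \left(-2\right) \left(-1\right) = 2$)
$M{\left(P \right)} = 0$ ($M{\left(P \right)} = -4 + 2^{2} = -4 + 4 = 0$)
$S{\left(y \right)} = 2 y + 2 y^{2}$ ($S{\left(y \right)} = 4 - 2 \left(\left(2 - \left(y y + y\right)\right) - 0\right) = 4 - 2 \left(\left(2 - \left(y^{2} + y\right)\right) + 0\right) = 4 - 2 \left(\left(2 - \left(y + y^{2}\right)\right) + 0\right) = 4 - 2 \left(\left(2 - y - y^{2}\right) + 0\right) = 4 - 2 \left(2 - y - y^{2}\right) = 4 + \left(-4 + 2 y + 2 y^{2}\right) = 2 y + 2 y^{2}$)
$M{\left(-10 \right)} \left(S{\left(n \right)} + 155\right) = 0 \left(2 \cdot 2 \left(1 + 2\right) + 155\right) = 0 \left(2 \cdot 2 \cdot 3 + 155\right) = 0 \left(12 + 155\right) = 0 \cdot 167 = 0$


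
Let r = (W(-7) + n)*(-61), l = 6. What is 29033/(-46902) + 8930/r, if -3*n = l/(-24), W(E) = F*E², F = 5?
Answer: -10234567553/8414265702 ≈ -1.2163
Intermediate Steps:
W(E) = 5*E²
n = 1/12 (n = -2/(-24) = -2*(-1)/24 = -⅓*(-¼) = 1/12 ≈ 0.083333)
r = -179401/12 (r = (5*(-7)² + 1/12)*(-61) = (5*49 + 1/12)*(-61) = (245 + 1/12)*(-61) = (2941/12)*(-61) = -179401/12 ≈ -14950.)
29033/(-46902) + 8930/r = 29033/(-46902) + 8930/(-179401/12) = 29033*(-1/46902) + 8930*(-12/179401) = -29033/46902 - 107160/179401 = -10234567553/8414265702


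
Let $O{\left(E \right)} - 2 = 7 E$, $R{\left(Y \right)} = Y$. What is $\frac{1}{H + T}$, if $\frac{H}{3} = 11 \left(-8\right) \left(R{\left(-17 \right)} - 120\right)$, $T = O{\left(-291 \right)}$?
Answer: $\frac{1}{34133} \approx 2.9297 \cdot 10^{-5}$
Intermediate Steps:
$O{\left(E \right)} = 2 + 7 E$
$T = -2035$ ($T = 2 + 7 \left(-291\right) = 2 - 2037 = -2035$)
$H = 36168$ ($H = 3 \cdot 11 \left(-8\right) \left(-17 - 120\right) = 3 \left(\left(-88\right) \left(-137\right)\right) = 3 \cdot 12056 = 36168$)
$\frac{1}{H + T} = \frac{1}{36168 - 2035} = \frac{1}{34133}$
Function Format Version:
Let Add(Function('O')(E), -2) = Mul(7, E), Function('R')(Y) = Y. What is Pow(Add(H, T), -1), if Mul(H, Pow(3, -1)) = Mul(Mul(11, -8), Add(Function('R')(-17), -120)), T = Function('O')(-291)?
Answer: Rational(1, 34133) ≈ 2.9297e-5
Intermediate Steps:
Function('O')(E) = Add(2, Mul(7, E))
T = -2035 (T = Add(2, Mul(7, -291)) = Add(2, -2037) = -2035)
H = 36168 (H = Mul(3, Mul(Mul(11, -8), Add(-17, -120))) = Mul(3, Mul(-88, -137)) = Mul(3, 12056) = 36168)
Pow(Add(H, T), -1) = Pow(Add(36168, -2035), -1) = Pow(34133, -1) = Rational(1, 34133)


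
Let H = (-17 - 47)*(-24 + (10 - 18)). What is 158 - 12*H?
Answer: -24418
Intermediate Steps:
H = 2048 (H = -64*(-24 - 8) = -64*(-32) = 2048)
158 - 12*H = 158 - 12*2048 = 158 - 24576 = -24418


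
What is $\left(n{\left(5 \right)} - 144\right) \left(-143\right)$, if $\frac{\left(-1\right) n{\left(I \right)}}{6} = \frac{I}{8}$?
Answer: $\frac{84513}{4} \approx 21128.0$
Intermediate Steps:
$n{\left(I \right)} = - \frac{3 I}{4}$ ($n{\left(I \right)} = - 6 \frac{I}{8} = - \frac{3 I}{4}$)
$\left(n{\left(5 \right)} - 144\right) \left(-143\right) = \left(\left(- \frac{3}{4}\right) 5 - 144\right) \left(-143\right) = \left(- \frac{15}{4} - 144\right) \left(-143\right) = \left(- \frac{591}{4}\right) \left(-143\right) = \frac{84513}{4}$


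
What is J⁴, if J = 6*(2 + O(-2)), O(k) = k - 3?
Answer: 104976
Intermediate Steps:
O(k) = -3 + k
J = -18 (J = 6*(2 + (-3 - 2)) = 6*(2 - 5) = 6*(-3) = -18)
J⁴ = (-18)⁴ = 104976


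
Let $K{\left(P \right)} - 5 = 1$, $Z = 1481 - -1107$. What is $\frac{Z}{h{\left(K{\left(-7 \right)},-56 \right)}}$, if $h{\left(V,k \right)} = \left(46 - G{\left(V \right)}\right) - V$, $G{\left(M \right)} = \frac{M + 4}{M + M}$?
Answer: $\frac{15528}{235} \approx 66.077$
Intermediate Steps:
$Z = 2588$ ($Z = 1481 + 1107 = 2588$)
$G{\left(M \right)} = \frac{4 + M}{2 M}$
$K{\left(P \right)} = 6$ ($K{\left(P \right)} = 5 + 1 = 6$)
$h{\left(V,k \right)} = 46 - V - \frac{4 + V}{2 V}$ ($h{\left(V,k \right)} = \left(46 - \frac{4 + V}{2 V}\right) - V = 46 - V - \frac{4 + V}{2 V}$)
$\frac{Z}{h{\left(K{\left(-7 \right)},-56 \right)}} = \frac{2588}{\frac{91}{2} - 6 - \frac{2}{6}} = \frac{2588}{\frac{91}{2} - 6 - \frac{1}{3}} = \frac{2588}{\frac{235}{6}} = 2588 \cdot \frac{6}{235} = \frac{15528}{235}$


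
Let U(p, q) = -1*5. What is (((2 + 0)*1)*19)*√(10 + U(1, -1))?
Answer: 38*√5 ≈ 84.971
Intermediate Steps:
U(p, q) = -5
(((2 + 0)*1)*19)*√(10 + U(1, -1)) = (((2 + 0)*1)*19)*√(10 - 5) = ((2*1)*19)*√5 = (2*19)*√5 = 38*√5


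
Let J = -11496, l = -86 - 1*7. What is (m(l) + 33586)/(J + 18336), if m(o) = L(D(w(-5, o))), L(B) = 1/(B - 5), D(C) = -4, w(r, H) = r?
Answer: 302273/61560 ≈ 4.9102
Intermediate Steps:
l = -93 (l = -86 - 7 = -93)
L(B) = 1/(-5 + B)
m(o) = -⅑ (m(o) = 1/(-5 - 4) = 1/(-9) = -⅑)
(m(l) + 33586)/(J + 18336) = (-⅑ + 33586)/(-11496 + 18336) = (302273/9)/6840 = (302273/9)*(1/6840) = 302273/61560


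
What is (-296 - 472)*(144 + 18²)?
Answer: -359424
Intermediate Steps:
(-296 - 472)*(144 + 18²) = -768*(144 + 324) = -768*468 = -359424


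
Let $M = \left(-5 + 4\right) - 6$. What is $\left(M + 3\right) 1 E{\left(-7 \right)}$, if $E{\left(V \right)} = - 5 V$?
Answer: $-140$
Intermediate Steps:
$M = -7$ ($M = -1 - 6 = -7$)
$\left(M + 3\right) 1 E{\left(-7 \right)} = \left(-7 + 3\right) 1 \left(\left(-5\right) \left(-7\right)\right) = \left(-4\right) 1 \cdot 35 = \left(-4\right) 35 = -140$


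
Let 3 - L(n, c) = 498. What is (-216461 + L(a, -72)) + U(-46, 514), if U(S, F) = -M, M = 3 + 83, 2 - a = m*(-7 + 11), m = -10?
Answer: -217042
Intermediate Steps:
a = 42 (a = 2 - (-10)*(-7 + 11) = 2 - (-10)*4 = 2 - 1*(-40) = 2 + 40 = 42)
M = 86
U(S, F) = -86 (U(S, F) = -1*86 = -86)
L(n, c) = -495 (L(n, c) = 3 - 1*498 = 3 - 498 = -495)
(-216461 + L(a, -72)) + U(-46, 514) = (-216461 - 495) - 86 = -216956 - 86 = -217042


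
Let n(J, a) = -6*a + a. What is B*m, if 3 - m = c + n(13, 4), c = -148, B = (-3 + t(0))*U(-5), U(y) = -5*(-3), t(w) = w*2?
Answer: -7695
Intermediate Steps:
n(J, a) = -5*a
t(w) = 2*w
U(y) = 15
B = -45 (B = (-3 + 2*0)*15 = (-3 + 0)*15 = -3*15 = -45)
m = 171 (m = 3 - (-148 - 5*4) = 3 - (-148 - 20) = 3 - 1*(-168) = 3 + 168 = 171)
B*m = -45*171 = -7695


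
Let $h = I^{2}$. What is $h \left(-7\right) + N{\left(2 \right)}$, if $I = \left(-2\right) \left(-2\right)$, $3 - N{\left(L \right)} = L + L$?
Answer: $-113$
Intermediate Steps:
$N{\left(L \right)} = 3 - 2 L$ ($N{\left(L \right)} = 3 - \left(L + L\right) = 3 - 2 L$)
$I = 4$
$h = 16$ ($h = 4^{2} = 16$)
$h \left(-7\right) + N{\left(2 \right)} = 16 \left(-7\right) + \left(3 - 4\right) = -112 + \left(3 - 4\right) = -112 - 1 = -113$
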